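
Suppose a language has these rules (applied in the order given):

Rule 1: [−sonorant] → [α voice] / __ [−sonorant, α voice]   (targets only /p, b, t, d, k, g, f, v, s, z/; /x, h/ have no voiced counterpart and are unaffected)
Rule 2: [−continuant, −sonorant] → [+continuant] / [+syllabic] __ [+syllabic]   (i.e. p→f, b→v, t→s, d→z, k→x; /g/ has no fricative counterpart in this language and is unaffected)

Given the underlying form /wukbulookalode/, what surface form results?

Rule 1 (regressive voicing assimilation): /k/ precedes the voiced obstruent /b/, so it voices to [g] by assimilation. /wukbulookalode/ → wugbulookalode.
Rule 2 (intervocalic spirantization): /k/ is a stop between vowels /o/ and /a/, so it spirantizes to the fricative [x]. /d/ is a stop between vowels /o/ and /e/, so it spirantizes to the fricative [z]. /wugbulookalode/ → wugbulooxaloze.

wugbulooxaloze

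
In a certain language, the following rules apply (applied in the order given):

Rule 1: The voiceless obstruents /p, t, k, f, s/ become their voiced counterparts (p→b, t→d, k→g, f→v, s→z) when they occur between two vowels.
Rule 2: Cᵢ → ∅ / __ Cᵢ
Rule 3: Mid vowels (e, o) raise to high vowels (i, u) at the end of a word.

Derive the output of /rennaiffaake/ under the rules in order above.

Rule 1 (intervocalic voicing): /k/ is a voiceless obstruent between vowels /a/ and /e/, so it voices to [g]. /rennaiffaake/ → rennaiffaage.
Rule 2 (degemination): /nn/ is a geminate; the first /n/ deletes. /ff/ is a geminate; the first /f/ deletes. /rennaiffaage/ → renaifaage.
Rule 3 (final vowel raising): /e/ is a mid vowel in word-final position, so it raises to [i]. /renaifaage/ → renaifaagi.

renaifaagi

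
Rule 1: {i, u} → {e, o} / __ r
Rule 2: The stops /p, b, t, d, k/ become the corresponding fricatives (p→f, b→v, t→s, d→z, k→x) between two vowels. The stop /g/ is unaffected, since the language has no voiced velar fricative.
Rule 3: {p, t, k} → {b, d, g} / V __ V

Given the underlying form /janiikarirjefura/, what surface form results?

Rule 1 (pre-rhotic lowering): /i/ is a high vowel immediately before /r/, so it lowers to [e]. /u/ is a high vowel immediately before /r/, so it lowers to [o]. /janiikarirjefura/ → janiikarerjefora.
Rule 2 (intervocalic spirantization): /k/ is a stop between vowels /i/ and /a/, so it spirantizes to the fricative [x]. /janiikarerjefora/ → janiixarerjefora.
Rule 3 (intervocalic voicing): no segment meets the environment; /janiixarerjefora/ is unchanged.

janiixarerjefora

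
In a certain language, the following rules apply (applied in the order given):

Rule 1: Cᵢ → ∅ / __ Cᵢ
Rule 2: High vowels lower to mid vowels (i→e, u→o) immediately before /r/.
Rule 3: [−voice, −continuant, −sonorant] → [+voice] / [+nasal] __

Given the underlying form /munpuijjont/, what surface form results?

munbuijond

Rule 1 (degemination): /jj/ is a geminate; the first /j/ deletes. /munpuijjont/ → munpuijont.
Rule 2 (pre-rhotic lowering): no segment meets the environment; /munpuijont/ is unchanged.
Rule 3 (post-nasal voicing): /p/ is a voiceless stop immediately after the nasal /n/, so it voices to [b]. /t/ is a voiceless stop immediately after the nasal /n/, so it voices to [d]. /munpuijont/ → munbuijond.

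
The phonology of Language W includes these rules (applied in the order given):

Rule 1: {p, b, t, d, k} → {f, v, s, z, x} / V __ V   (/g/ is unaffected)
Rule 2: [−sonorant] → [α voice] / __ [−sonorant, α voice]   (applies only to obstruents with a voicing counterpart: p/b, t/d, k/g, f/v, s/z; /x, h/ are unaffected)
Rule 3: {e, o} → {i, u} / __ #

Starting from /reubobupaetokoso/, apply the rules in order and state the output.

reuvovufaesoxosu

Rule 1 (intervocalic spirantization): /b/ is a stop between vowels /u/ and /o/, so it spirantizes to the fricative [v]. /b/ is a stop between vowels /o/ and /u/, so it spirantizes to the fricative [v]. /p/ is a stop between vowels /u/ and /a/, so it spirantizes to the fricative [f]. /t/ is a stop between vowels /e/ and /o/, so it spirantizes to the fricative [s]. /k/ is a stop between vowels /o/ and /o/, so it spirantizes to the fricative [x]. /reubobupaetokoso/ → reuvovufaesoxoso.
Rule 2 (regressive voicing assimilation): no segment meets the environment; /reuvovufaesoxoso/ is unchanged.
Rule 3 (final vowel raising): /o/ is a mid vowel in word-final position, so it raises to [u]. /reuvovufaesoxoso/ → reuvovufaesoxosu.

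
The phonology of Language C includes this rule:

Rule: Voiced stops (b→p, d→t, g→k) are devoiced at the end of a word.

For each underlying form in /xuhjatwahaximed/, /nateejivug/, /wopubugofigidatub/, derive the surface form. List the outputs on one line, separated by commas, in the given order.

/xuhjatwahaximed/: /d/ is a voiced stop in word-final position, so it devoices to [t]. → [xuhjatwahaximet].
/nateejivug/: /g/ is a voiced stop in word-final position, so it devoices to [k]. → [nateejivuk].
/wopubugofigidatub/: /b/ is a voiced stop in word-final position, so it devoices to [p]. → [wopubugofigidatup].

xuhjatwahaximet, nateejivuk, wopubugofigidatup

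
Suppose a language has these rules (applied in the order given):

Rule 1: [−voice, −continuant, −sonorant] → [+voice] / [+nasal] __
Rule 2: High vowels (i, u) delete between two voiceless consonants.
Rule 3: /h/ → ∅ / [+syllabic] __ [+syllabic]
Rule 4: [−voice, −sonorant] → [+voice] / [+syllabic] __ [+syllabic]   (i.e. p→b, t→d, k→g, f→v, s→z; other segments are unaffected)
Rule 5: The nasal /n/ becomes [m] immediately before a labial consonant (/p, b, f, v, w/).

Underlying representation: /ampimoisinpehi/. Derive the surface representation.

Rule 1 (post-nasal voicing): /p/ is a voiceless stop immediately after the nasal /m/, so it voices to [b]. /p/ is a voiceless stop immediately after the nasal /n/, so it voices to [b]. /ampimoisinpehi/ → ambimoisinbehi.
Rule 2 (high vowel syncope): no segment meets the environment; /ambimoisinbehi/ is unchanged.
Rule 3 (intervocalic h-deletion): /h/ occurs between vowels /e/ and /i/, so it deletes. /ambimoisinbehi/ → ambimoisinbei.
Rule 4 (intervocalic voicing): /s/ is a voiceless obstruent between vowels /i/ and /i/, so it voices to [z]. /ambimoisinbei/ → ambimoizinbei.
Rule 5 (nasal place assimilation): /n/ precedes the labial consonant /b/, so it assimilates in place to [m]. /ambimoizinbei/ → ambimoizimbei.

ambimoizimbei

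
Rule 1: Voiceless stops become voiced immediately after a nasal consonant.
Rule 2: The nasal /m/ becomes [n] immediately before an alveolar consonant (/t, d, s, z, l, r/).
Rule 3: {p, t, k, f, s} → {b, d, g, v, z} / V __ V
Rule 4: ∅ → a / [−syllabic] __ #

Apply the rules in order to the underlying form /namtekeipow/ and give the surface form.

Rule 1 (post-nasal voicing): /t/ is a voiceless stop immediately after the nasal /m/, so it voices to [d]. /namtekeipow/ → namdekeipow.
Rule 2 (nasal place assimilation): /m/ precedes the alveolar consonant /d/, so it assimilates in place to [n]. /namdekeipow/ → nandekeipow.
Rule 3 (intervocalic voicing): /k/ is a voiceless obstruent between vowels /e/ and /e/, so it voices to [g]. /p/ is a voiceless obstruent between vowels /i/ and /o/, so it voices to [b]. /nandekeipow/ → nandegeibow.
Rule 4 (final a-epenthesis): the form ends in the consonant /w/, so [a] is inserted word-finally. /nandegeibow/ → nandegeibowa.

nandegeibowa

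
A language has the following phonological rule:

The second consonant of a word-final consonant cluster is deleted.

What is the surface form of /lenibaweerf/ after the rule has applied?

/f/ is the second consonant of a word-final cluster /rf/, so it deletes.
Surface form: [lenibaweer].

lenibaweer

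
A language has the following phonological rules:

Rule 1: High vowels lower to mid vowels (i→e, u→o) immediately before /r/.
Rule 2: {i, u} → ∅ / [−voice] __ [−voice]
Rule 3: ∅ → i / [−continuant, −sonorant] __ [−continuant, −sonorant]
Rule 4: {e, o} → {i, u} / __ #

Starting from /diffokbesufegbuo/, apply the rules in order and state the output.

diffokibesfegibuu

Rule 1 (pre-rhotic lowering): no segment meets the environment; /diffokbesufegbuo/ is unchanged.
Rule 2 (high vowel syncope): /u/ is a high vowel flanked by voiceless consonants /s/ and /f/, so it deletes. /diffokbesufegbuo/ → diffokbesfegbuo.
Rule 3 (stop-cluster i-epenthesis): /k/ and /b/ form a stop–stop cluster, so [i] is inserted between them. /g/ and /b/ form a stop–stop cluster, so [i] is inserted between them. /diffokbesfegbuo/ → diffokibesfegibuo.
Rule 4 (final vowel raising): /o/ is a mid vowel in word-final position, so it raises to [u]. /diffokibesfegibuo/ → diffokibesfegibuu.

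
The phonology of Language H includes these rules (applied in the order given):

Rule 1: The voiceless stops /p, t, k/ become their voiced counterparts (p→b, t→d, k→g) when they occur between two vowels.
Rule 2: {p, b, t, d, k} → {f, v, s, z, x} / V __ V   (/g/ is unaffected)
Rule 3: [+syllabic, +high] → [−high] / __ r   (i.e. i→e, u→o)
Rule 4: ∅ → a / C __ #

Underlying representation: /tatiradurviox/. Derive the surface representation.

tazerazorvioxa

Rule 1 (intervocalic voicing): /t/ is a voiceless stop between vowels /a/ and /i/, so it voices to [d]. /tatiradurviox/ → tadiradurviox.
Rule 2 (intervocalic spirantization): /d/ is a stop between vowels /a/ and /i/, so it spirantizes to the fricative [z]. /d/ is a stop between vowels /a/ and /u/, so it spirantizes to the fricative [z]. /tadiradurviox/ → tazirazurviox.
Rule 3 (pre-rhotic lowering): /i/ is a high vowel immediately before /r/, so it lowers to [e]. /u/ is a high vowel immediately before /r/, so it lowers to [o]. /tazirazurviox/ → tazerazorviox.
Rule 4 (final a-epenthesis): the form ends in the consonant /x/, so [a] is inserted word-finally. /tazerazorviox/ → tazerazorvioxa.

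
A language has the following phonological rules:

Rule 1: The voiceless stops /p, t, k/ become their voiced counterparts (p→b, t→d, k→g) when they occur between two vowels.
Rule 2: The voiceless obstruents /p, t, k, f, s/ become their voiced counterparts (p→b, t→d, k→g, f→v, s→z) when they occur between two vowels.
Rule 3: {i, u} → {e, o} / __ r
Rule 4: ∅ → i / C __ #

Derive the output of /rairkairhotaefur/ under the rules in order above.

raerkaerhodaevori

Rule 1 (intervocalic voicing): /t/ is a voiceless stop between vowels /o/ and /a/, so it voices to [d]. /rairkairhotaefur/ → rairkairhodaefur.
Rule 2 (intervocalic voicing): /f/ is a voiceless obstruent between vowels /e/ and /u/, so it voices to [v]. /rairkairhodaefur/ → rairkairhodaevur.
Rule 3 (pre-rhotic lowering): /i/ is a high vowel immediately before /r/, so it lowers to [e]. /i/ is a high vowel immediately before /r/, so it lowers to [e]. /u/ is a high vowel immediately before /r/, so it lowers to [o]. /rairkairhodaevur/ → raerkaerhodaevor.
Rule 4 (final i-epenthesis): the form ends in the consonant /r/, so [i] is inserted word-finally. /raerkaerhodaevor/ → raerkaerhodaevori.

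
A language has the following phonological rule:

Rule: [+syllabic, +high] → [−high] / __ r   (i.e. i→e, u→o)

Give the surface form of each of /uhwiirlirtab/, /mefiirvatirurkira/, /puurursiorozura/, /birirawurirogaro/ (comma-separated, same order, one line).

uhwierlertab, mefiervaterorkera, puororsiorozora, bereraworerogaro

/uhwiirlirtab/: /i/ is a high vowel immediately before /r/, so it lowers to [e]. /i/ is a high vowel immediately before /r/, so it lowers to [e]. → [uhwierlertab].
/mefiirvatirurkira/: /i/ is a high vowel immediately before /r/, so it lowers to [e]. /i/ is a high vowel immediately before /r/, so it lowers to [e]. /u/ is a high vowel immediately before /r/, so it lowers to [o]. /i/ is a high vowel immediately before /r/, so it lowers to [e]. → [mefiervaterorkera].
/puurursiorozura/: /u/ is a high vowel immediately before /r/, so it lowers to [o]. /u/ is a high vowel immediately before /r/, so it lowers to [o]. /u/ is a high vowel immediately before /r/, so it lowers to [o]. → [puororsiorozora].
/birirawurirogaro/: /i/ is a high vowel immediately before /r/, so it lowers to [e]. /i/ is a high vowel immediately before /r/, so it lowers to [e]. /u/ is a high vowel immediately before /r/, so it lowers to [o]. /i/ is a high vowel immediately before /r/, so it lowers to [e]. → [bereraworerogaro].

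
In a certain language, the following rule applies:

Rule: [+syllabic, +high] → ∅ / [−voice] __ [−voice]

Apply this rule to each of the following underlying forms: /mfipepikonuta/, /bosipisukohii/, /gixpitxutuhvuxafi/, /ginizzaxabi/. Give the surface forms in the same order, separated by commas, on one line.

/mfipepikonuta/: /i/ is a high vowel flanked by voiceless consonants /f/ and /p/, so it deletes. /i/ is a high vowel flanked by voiceless consonants /p/ and /k/, so it deletes. → [mfpepkonuta].
/bosipisukohii/: /i/ is a high vowel flanked by voiceless consonants /s/ and /p/, so it deletes. /i/ is a high vowel flanked by voiceless consonants /p/ and /s/, so it deletes. /u/ is a high vowel flanked by voiceless consonants /s/ and /k/, so it deletes. → [bospskohii].
/gixpitxutuhvuxafi/: /i/ is a high vowel flanked by voiceless consonants /p/ and /t/, so it deletes. /u/ is a high vowel flanked by voiceless consonants /x/ and /t/, so it deletes. /u/ is a high vowel flanked by voiceless consonants /t/ and /h/, so it deletes. → [gixptxthvuxafi].
/ginizzaxabi/: the rule's environment is not met; surfaces unchanged as [ginizzaxabi].

mfpepkonuta, bospskohii, gixptxthvuxafi, ginizzaxabi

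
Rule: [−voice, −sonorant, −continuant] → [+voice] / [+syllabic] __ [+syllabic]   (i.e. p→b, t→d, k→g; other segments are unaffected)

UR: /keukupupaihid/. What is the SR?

/k/ is a voiceless stop between vowels /u/ and /u/, so it voices to [g].
/p/ is a voiceless stop between vowels /u/ and /u/, so it voices to [b].
/p/ is a voiceless stop between vowels /u/ and /a/, so it voices to [b].
Surface form: [keugububaihid].

keugububaihid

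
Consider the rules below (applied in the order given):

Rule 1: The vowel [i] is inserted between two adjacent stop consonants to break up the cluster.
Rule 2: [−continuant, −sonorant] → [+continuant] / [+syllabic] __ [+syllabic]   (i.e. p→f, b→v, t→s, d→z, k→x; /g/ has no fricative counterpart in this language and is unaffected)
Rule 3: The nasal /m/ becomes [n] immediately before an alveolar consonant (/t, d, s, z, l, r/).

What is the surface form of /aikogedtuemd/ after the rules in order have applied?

aixogezisuend

Rule 1 (stop-cluster i-epenthesis): /d/ and /t/ form a stop–stop cluster, so [i] is inserted between them. /aikogedtuemd/ → aikogedituemd.
Rule 2 (intervocalic spirantization): /k/ is a stop between vowels /i/ and /o/, so it spirantizes to the fricative [x]. /d/ is a stop between vowels /e/ and /i/, so it spirantizes to the fricative [z]. /t/ is a stop between vowels /i/ and /u/, so it spirantizes to the fricative [s]. /aikogedituemd/ → aixogezisuemd.
Rule 3 (nasal place assimilation): /m/ precedes the alveolar consonant /d/, so it assimilates in place to [n]. /aixogezisuemd/ → aixogezisuend.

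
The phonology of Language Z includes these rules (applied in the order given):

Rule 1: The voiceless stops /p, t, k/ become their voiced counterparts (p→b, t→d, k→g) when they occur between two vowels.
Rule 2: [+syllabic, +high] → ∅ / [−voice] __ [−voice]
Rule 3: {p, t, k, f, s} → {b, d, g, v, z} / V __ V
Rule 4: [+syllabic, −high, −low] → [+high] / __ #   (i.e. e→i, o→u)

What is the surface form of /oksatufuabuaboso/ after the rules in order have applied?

oksaduvuabuabozu

Rule 1 (intervocalic voicing): /t/ is a voiceless stop between vowels /a/ and /u/, so it voices to [d]. /oksatufuabuaboso/ → oksadufuabuaboso.
Rule 2 (high vowel syncope): no segment meets the environment; /oksadufuabuaboso/ is unchanged.
Rule 3 (intervocalic voicing): /f/ is a voiceless obstruent between vowels /u/ and /u/, so it voices to [v]. /s/ is a voiceless obstruent between vowels /o/ and /o/, so it voices to [z]. /oksadufuabuaboso/ → oksaduvuabuabozo.
Rule 4 (final vowel raising): /o/ is a mid vowel in word-final position, so it raises to [u]. /oksaduvuabuabozo/ → oksaduvuabuabozu.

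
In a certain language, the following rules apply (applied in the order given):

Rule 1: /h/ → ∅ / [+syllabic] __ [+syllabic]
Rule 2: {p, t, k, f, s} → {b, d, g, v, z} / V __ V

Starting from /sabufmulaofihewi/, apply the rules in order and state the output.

sabufmulaoviewi

Rule 1 (intervocalic h-deletion): /h/ occurs between vowels /i/ and /e/, so it deletes. /sabufmulaofihewi/ → sabufmulaofiewi.
Rule 2 (intervocalic voicing): /f/ is a voiceless obstruent between vowels /o/ and /i/, so it voices to [v]. /sabufmulaofiewi/ → sabufmulaoviewi.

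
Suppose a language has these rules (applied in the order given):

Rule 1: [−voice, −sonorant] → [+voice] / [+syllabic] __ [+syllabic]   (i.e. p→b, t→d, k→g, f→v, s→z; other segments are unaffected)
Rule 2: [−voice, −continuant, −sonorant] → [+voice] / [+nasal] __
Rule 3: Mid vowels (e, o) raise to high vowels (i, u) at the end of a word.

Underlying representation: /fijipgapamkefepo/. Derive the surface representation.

Rule 1 (intervocalic voicing): /p/ is a voiceless obstruent between vowels /a/ and /a/, so it voices to [b]. /f/ is a voiceless obstruent between vowels /e/ and /e/, so it voices to [v]. /p/ is a voiceless obstruent between vowels /e/ and /o/, so it voices to [b]. /fijipgapamkefepo/ → fijipgabamkevebo.
Rule 2 (post-nasal voicing): /k/ is a voiceless stop immediately after the nasal /m/, so it voices to [g]. /fijipgabamkevebo/ → fijipgabamgevebo.
Rule 3 (final vowel raising): /o/ is a mid vowel in word-final position, so it raises to [u]. /fijipgabamgevebo/ → fijipgabamgevebu.

fijipgabamgevebu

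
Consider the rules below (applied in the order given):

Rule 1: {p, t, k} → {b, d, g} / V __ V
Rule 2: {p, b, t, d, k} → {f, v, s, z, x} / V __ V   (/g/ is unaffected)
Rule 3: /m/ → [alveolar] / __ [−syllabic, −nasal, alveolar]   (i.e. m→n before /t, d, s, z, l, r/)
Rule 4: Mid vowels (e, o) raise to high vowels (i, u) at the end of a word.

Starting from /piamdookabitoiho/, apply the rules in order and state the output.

Rule 1 (intervocalic voicing): /k/ is a voiceless stop between vowels /o/ and /a/, so it voices to [g]. /t/ is a voiceless stop between vowels /i/ and /o/, so it voices to [d]. /piamdookabitoiho/ → piamdoogabidoiho.
Rule 2 (intervocalic spirantization): /b/ is a stop between vowels /a/ and /i/, so it spirantizes to the fricative [v]. /d/ is a stop between vowels /i/ and /o/, so it spirantizes to the fricative [z]. /piamdoogabidoiho/ → piamdoogavizoiho.
Rule 3 (nasal place assimilation): /m/ precedes the alveolar consonant /d/, so it assimilates in place to [n]. /piamdoogavizoiho/ → piandoogavizoiho.
Rule 4 (final vowel raising): /o/ is a mid vowel in word-final position, so it raises to [u]. /piandoogavizoiho/ → piandoogavizoihu.

piandoogavizoihu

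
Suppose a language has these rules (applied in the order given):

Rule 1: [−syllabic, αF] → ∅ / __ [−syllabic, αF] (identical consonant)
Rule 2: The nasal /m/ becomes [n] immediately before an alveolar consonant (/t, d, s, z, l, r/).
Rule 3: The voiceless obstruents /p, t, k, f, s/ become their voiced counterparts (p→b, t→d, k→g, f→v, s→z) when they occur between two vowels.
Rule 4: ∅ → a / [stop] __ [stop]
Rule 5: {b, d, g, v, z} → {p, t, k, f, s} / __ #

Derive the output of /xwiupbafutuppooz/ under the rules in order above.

xwiupabavuduboos

Rule 1 (degemination): /pp/ is a geminate; the first /p/ deletes. /xwiupbafutuppooz/ → xwiupbafutupooz.
Rule 2 (nasal place assimilation): no segment meets the environment; /xwiupbafutupooz/ is unchanged.
Rule 3 (intervocalic voicing): /f/ is a voiceless obstruent between vowels /a/ and /u/, so it voices to [v]. /t/ is a voiceless obstruent between vowels /u/ and /u/, so it voices to [d]. /p/ is a voiceless obstruent between vowels /u/ and /o/, so it voices to [b]. /xwiupbafutupooz/ → xwiupbavudubooz.
Rule 4 (stop-cluster a-epenthesis): /p/ and /b/ form a stop–stop cluster, so [a] is inserted between them. /xwiupbavudubooz/ → xwiupabavudubooz.
Rule 5 (final devoicing): /z/ is a voiced obstruent in word-final position, so it devoices to [s]. /xwiupabavudubooz/ → xwiupabavuduboos.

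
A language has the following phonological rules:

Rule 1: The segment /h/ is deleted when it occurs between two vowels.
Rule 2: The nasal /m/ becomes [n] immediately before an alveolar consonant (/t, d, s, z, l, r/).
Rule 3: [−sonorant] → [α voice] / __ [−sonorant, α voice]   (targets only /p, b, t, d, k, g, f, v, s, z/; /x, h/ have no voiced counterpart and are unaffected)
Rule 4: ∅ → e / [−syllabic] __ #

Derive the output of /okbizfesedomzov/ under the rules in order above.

Rule 1 (intervocalic h-deletion): no segment meets the environment; /okbizfesedomzov/ is unchanged.
Rule 2 (nasal place assimilation): /m/ precedes the alveolar consonant /z/, so it assimilates in place to [n]. /okbizfesedomzov/ → okbizfesedonzov.
Rule 3 (regressive voicing assimilation): /k/ precedes the voiced obstruent /b/, so it voices to [g] by assimilation. /z/ precedes the voiceless obstruent /f/, so it devoices to [s] by assimilation. /okbizfesedonzov/ → ogbisfesedonzov.
Rule 4 (final e-epenthesis): the form ends in the consonant /v/, so [e] is inserted word-finally. /ogbisfesedonzov/ → ogbisfesedonzove.

ogbisfesedonzove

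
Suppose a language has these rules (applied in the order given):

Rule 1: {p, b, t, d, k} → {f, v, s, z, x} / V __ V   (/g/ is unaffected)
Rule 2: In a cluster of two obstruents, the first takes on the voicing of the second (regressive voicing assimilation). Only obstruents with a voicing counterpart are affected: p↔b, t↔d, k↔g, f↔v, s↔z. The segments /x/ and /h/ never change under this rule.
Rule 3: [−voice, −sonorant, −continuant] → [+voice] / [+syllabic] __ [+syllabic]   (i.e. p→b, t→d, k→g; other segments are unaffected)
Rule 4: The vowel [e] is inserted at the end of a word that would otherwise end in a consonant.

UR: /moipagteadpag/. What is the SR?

Rule 1 (intervocalic spirantization): /p/ is a stop between vowels /i/ and /a/, so it spirantizes to the fricative [f]. /moipagteadpag/ → moifagteadpag.
Rule 2 (regressive voicing assimilation): /g/ precedes the voiceless obstruent /t/, so it devoices to [k] by assimilation. /d/ precedes the voiceless obstruent /p/, so it devoices to [t] by assimilation. /moifagteadpag/ → moifakteatpag.
Rule 3 (intervocalic voicing): no segment meets the environment; /moifakteatpag/ is unchanged.
Rule 4 (final e-epenthesis): the form ends in the consonant /g/, so [e] is inserted word-finally. /moifakteatpag/ → moifakteatpage.

moifakteatpage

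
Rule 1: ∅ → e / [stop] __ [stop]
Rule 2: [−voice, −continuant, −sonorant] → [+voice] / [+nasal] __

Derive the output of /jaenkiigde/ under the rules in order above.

jaengiigede

Rule 1 (stop-cluster e-epenthesis): /g/ and /d/ form a stop–stop cluster, so [e] is inserted between them. /jaenkiigde/ → jaenkiigede.
Rule 2 (post-nasal voicing): /k/ is a voiceless stop immediately after the nasal /n/, so it voices to [g]. /jaenkiigede/ → jaengiigede.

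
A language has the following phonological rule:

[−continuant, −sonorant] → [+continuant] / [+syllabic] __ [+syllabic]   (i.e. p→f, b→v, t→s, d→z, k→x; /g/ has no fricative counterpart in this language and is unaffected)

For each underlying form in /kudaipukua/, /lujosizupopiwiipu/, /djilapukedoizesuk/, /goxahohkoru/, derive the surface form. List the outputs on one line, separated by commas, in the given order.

/kudaipukua/: /d/ is a stop between vowels /u/ and /a/, so it spirantizes to the fricative [z]. /p/ is a stop between vowels /i/ and /u/, so it spirantizes to the fricative [f]. /k/ is a stop between vowels /u/ and /u/, so it spirantizes to the fricative [x]. → [kuzaifuxua].
/lujosizupopiwiipu/: /p/ is a stop between vowels /u/ and /o/, so it spirantizes to the fricative [f]. /p/ is a stop between vowels /o/ and /i/, so it spirantizes to the fricative [f]. /p/ is a stop between vowels /i/ and /u/, so it spirantizes to the fricative [f]. → [lujosizufofiwiifu].
/djilapukedoizesuk/: /p/ is a stop between vowels /a/ and /u/, so it spirantizes to the fricative [f]. /k/ is a stop between vowels /u/ and /e/, so it spirantizes to the fricative [x]. /d/ is a stop between vowels /e/ and /o/, so it spirantizes to the fricative [z]. → [djilafuxezoizesuk].
/goxahohkoru/: the rule's environment is not met; surfaces unchanged as [goxahohkoru].

kuzaifuxua, lujosizufofiwiifu, djilafuxezoizesuk, goxahohkoru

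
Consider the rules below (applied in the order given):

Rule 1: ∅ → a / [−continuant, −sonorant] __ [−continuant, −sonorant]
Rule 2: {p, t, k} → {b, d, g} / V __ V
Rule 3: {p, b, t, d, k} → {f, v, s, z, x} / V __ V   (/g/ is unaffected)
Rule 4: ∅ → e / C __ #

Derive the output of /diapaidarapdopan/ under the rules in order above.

Rule 1 (stop-cluster a-epenthesis): /p/ and /d/ form a stop–stop cluster, so [a] is inserted between them. /diapaidarapdopan/ → diapaidarapadopan.
Rule 2 (intervocalic voicing): /p/ is a voiceless stop between vowels /a/ and /a/, so it voices to [b]. /p/ is a voiceless stop between vowels /a/ and /a/, so it voices to [b]. /p/ is a voiceless stop between vowels /o/ and /a/, so it voices to [b]. /diapaidarapadopan/ → diabaidarabadoban.
Rule 3 (intervocalic spirantization): /b/ is a stop between vowels /a/ and /a/, so it spirantizes to the fricative [v]. /d/ is a stop between vowels /i/ and /a/, so it spirantizes to the fricative [z]. /b/ is a stop between vowels /a/ and /a/, so it spirantizes to the fricative [v]. /d/ is a stop between vowels /a/ and /o/, so it spirantizes to the fricative [z]. /b/ is a stop between vowels /o/ and /a/, so it spirantizes to the fricative [v]. /diabaidarabadoban/ → diavaizaravazovan.
Rule 4 (final e-epenthesis): the form ends in the consonant /n/, so [e] is inserted word-finally. /diavaizaravazovan/ → diavaizaravazovane.

diavaizaravazovane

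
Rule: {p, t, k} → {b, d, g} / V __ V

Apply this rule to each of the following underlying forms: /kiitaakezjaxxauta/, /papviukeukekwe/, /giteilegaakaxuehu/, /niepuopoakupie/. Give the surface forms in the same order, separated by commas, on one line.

/kiitaakezjaxxauta/: /t/ is a voiceless stop between vowels /i/ and /a/, so it voices to [d]. /k/ is a voiceless stop between vowels /a/ and /e/, so it voices to [g]. /t/ is a voiceless stop between vowels /u/ and /a/, so it voices to [d]. → [kiidaagezjaxxauda].
/papviukeukekwe/: /k/ is a voiceless stop between vowels /u/ and /e/, so it voices to [g]. /k/ is a voiceless stop between vowels /u/ and /e/, so it voices to [g]. → [papviugeugekwe].
/giteilegaakaxuehu/: /t/ is a voiceless stop between vowels /i/ and /e/, so it voices to [d]. /k/ is a voiceless stop between vowels /a/ and /a/, so it voices to [g]. → [gideilegaagaxuehu].
/niepuopoakupie/: /p/ is a voiceless stop between vowels /e/ and /u/, so it voices to [b]. /p/ is a voiceless stop between vowels /o/ and /o/, so it voices to [b]. /k/ is a voiceless stop between vowels /a/ and /u/, so it voices to [g]. /p/ is a voiceless stop between vowels /u/ and /i/, so it voices to [b]. → [niebuoboagubie].

kiidaagezjaxxauda, papviugeugekwe, gideilegaagaxuehu, niebuoboagubie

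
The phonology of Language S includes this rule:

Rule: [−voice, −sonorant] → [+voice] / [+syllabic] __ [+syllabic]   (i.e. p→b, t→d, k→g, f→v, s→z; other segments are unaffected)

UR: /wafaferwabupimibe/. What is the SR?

wavaverwabubimibe

/f/ is a voiceless obstruent between vowels /a/ and /a/, so it voices to [v].
/f/ is a voiceless obstruent between vowels /a/ and /e/, so it voices to [v].
/p/ is a voiceless obstruent between vowels /u/ and /i/, so it voices to [b].
Surface form: [wavaverwabubimibe].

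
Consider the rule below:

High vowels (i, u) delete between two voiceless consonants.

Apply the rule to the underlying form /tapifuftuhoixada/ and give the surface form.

tapffthoixada

/i/ is a high vowel flanked by voiceless consonants /p/ and /f/, so it deletes.
/u/ is a high vowel flanked by voiceless consonants /f/ and /f/, so it deletes.
/u/ is a high vowel flanked by voiceless consonants /t/ and /h/, so it deletes.
Surface form: [tapffthoixada].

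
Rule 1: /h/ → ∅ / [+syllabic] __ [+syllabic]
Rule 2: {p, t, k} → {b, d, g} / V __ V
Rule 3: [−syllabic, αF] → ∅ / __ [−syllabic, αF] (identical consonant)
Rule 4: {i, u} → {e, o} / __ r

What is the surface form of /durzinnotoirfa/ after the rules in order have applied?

Rule 1 (intervocalic h-deletion): no segment meets the environment; /durzinnotoirfa/ is unchanged.
Rule 2 (intervocalic voicing): /t/ is a voiceless stop between vowels /o/ and /o/, so it voices to [d]. /durzinnotoirfa/ → durzinnodoirfa.
Rule 3 (degemination): /nn/ is a geminate; the first /n/ deletes. /durzinnodoirfa/ → durzinodoirfa.
Rule 4 (pre-rhotic lowering): /u/ is a high vowel immediately before /r/, so it lowers to [o]. /i/ is a high vowel immediately before /r/, so it lowers to [e]. /durzinodoirfa/ → dorzinodoerfa.

dorzinodoerfa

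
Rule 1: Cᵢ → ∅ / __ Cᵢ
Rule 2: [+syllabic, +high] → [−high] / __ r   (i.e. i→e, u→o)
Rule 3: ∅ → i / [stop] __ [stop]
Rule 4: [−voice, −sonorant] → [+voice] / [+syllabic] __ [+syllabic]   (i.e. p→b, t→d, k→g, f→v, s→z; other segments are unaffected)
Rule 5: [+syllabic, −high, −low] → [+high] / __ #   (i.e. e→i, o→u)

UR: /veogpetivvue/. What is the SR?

veogibedivui

Rule 1 (degemination): /vv/ is a geminate; the first /v/ deletes. /veogpetivvue/ → veogpetivue.
Rule 2 (pre-rhotic lowering): no segment meets the environment; /veogpetivue/ is unchanged.
Rule 3 (stop-cluster i-epenthesis): /g/ and /p/ form a stop–stop cluster, so [i] is inserted between them. /veogpetivue/ → veogipetivue.
Rule 4 (intervocalic voicing): /p/ is a voiceless obstruent between vowels /i/ and /e/, so it voices to [b]. /t/ is a voiceless obstruent between vowels /e/ and /i/, so it voices to [d]. /veogipetivue/ → veogibedivue.
Rule 5 (final vowel raising): /e/ is a mid vowel in word-final position, so it raises to [i]. /veogibedivue/ → veogibedivui.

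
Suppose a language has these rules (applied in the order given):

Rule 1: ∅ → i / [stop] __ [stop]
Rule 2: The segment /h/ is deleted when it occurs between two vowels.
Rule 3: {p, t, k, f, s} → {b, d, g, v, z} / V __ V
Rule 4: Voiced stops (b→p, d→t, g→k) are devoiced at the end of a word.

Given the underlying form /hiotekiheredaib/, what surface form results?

Rule 1 (stop-cluster i-epenthesis): no segment meets the environment; /hiotekiheredaib/ is unchanged.
Rule 2 (intervocalic h-deletion): /h/ occurs between vowels /i/ and /e/, so it deletes. /hiotekiheredaib/ → hiotekieredaib.
Rule 3 (intervocalic voicing): /t/ is a voiceless obstruent between vowels /o/ and /e/, so it voices to [d]. /k/ is a voiceless obstruent between vowels /e/ and /i/, so it voices to [g]. /hiotekieredaib/ → hiodegieredaib.
Rule 4 (final devoicing): /b/ is a voiced stop in word-final position, so it devoices to [p]. /hiodegieredaib/ → hiodegieredaip.

hiodegieredaip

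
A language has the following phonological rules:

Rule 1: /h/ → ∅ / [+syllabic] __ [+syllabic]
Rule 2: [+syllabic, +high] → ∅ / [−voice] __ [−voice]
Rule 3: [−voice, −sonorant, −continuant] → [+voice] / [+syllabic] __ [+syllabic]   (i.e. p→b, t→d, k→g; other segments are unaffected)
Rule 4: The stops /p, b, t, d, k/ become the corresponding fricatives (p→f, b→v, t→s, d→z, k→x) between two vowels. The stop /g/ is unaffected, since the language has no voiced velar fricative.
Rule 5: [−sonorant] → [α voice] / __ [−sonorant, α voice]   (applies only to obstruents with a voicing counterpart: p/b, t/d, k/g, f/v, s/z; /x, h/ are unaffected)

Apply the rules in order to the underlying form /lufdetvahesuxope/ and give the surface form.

luvdedvaesxove

Rule 1 (intervocalic h-deletion): /h/ occurs between vowels /a/ and /e/, so it deletes. /lufdetvahesuxope/ → lufdetvaesuxope.
Rule 2 (high vowel syncope): /u/ is a high vowel flanked by voiceless consonants /s/ and /x/, so it deletes. /lufdetvaesuxope/ → lufdetvaesxope.
Rule 3 (intervocalic voicing): /p/ is a voiceless stop between vowels /o/ and /e/, so it voices to [b]. /lufdetvaesxope/ → lufdetvaesxobe.
Rule 4 (intervocalic spirantization): /b/ is a stop between vowels /o/ and /e/, so it spirantizes to the fricative [v]. /lufdetvaesxobe/ → lufdetvaesxove.
Rule 5 (regressive voicing assimilation): /f/ precedes the voiced obstruent /d/, so it voices to [v] by assimilation. /t/ precedes the voiced obstruent /v/, so it voices to [d] by assimilation. /lufdetvaesxove/ → luvdedvaesxove.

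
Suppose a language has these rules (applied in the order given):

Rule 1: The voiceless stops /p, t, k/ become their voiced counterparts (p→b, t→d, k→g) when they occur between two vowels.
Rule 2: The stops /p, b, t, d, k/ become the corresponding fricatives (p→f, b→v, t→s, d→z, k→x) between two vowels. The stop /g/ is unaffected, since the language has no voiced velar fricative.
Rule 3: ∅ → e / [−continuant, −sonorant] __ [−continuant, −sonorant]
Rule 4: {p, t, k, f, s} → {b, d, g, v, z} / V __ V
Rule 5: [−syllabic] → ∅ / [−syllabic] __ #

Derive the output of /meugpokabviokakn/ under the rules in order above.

meugebogabviogak

Rule 1 (intervocalic voicing): /k/ is a voiceless stop between vowels /o/ and /a/, so it voices to [g]. /k/ is a voiceless stop between vowels /o/ and /a/, so it voices to [g]. /meugpokabviokakn/ → meugpogabviogakn.
Rule 2 (intervocalic spirantization): no segment meets the environment; /meugpogabviogakn/ is unchanged.
Rule 3 (stop-cluster e-epenthesis): /g/ and /p/ form a stop–stop cluster, so [e] is inserted between them. /meugpogabviogakn/ → meugepogabviogakn.
Rule 4 (intervocalic voicing): /p/ is a voiceless obstruent between vowels /e/ and /o/, so it voices to [b]. /meugepogabviogakn/ → meugebogabviogakn.
Rule 5 (final cluster simplification): /n/ is the second consonant of a word-final cluster /kn/, so it deletes. /meugebogabviogakn/ → meugebogabviogak.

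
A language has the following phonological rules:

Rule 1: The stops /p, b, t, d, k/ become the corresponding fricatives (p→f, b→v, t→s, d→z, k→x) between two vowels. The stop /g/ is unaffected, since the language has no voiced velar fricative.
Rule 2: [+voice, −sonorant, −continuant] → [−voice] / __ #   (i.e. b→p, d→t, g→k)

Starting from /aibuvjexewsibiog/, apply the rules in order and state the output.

Rule 1 (intervocalic spirantization): /b/ is a stop between vowels /i/ and /u/, so it spirantizes to the fricative [v]. /b/ is a stop between vowels /i/ and /i/, so it spirantizes to the fricative [v]. /aibuvjexewsibiog/ → aivuvjexewsiviog.
Rule 2 (final devoicing): /g/ is a voiced stop in word-final position, so it devoices to [k]. /aivuvjexewsiviog/ → aivuvjexewsiviok.

aivuvjexewsiviok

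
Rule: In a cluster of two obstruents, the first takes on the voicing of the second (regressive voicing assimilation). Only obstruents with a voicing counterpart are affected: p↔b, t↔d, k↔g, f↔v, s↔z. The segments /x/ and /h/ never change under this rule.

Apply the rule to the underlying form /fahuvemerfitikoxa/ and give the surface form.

No segment of /fahuvemerfitikoxa/ meets the structural description of the rule, so the form surfaces unchanged.

fahuvemerfitikoxa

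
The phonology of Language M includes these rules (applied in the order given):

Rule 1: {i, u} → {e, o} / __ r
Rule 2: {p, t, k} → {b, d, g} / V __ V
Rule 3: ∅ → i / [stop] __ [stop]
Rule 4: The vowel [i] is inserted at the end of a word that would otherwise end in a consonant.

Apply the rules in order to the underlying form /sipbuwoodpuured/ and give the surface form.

sipibuwoodipuoredi

Rule 1 (pre-rhotic lowering): /u/ is a high vowel immediately before /r/, so it lowers to [o]. /sipbuwoodpuured/ → sipbuwoodpuored.
Rule 2 (intervocalic voicing): no segment meets the environment; /sipbuwoodpuored/ is unchanged.
Rule 3 (stop-cluster i-epenthesis): /p/ and /b/ form a stop–stop cluster, so [i] is inserted between them. /d/ and /p/ form a stop–stop cluster, so [i] is inserted between them. /sipbuwoodpuored/ → sipibuwoodipuored.
Rule 4 (final i-epenthesis): the form ends in the consonant /d/, so [i] is inserted word-finally. /sipibuwoodipuored/ → sipibuwoodipuoredi.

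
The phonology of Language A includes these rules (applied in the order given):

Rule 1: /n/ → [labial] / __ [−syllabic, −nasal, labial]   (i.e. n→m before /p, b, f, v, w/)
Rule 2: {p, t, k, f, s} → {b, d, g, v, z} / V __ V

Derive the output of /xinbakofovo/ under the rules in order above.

Rule 1 (nasal place assimilation): /n/ precedes the labial consonant /b/, so it assimilates in place to [m]. /xinbakofovo/ → ximbakofovo.
Rule 2 (intervocalic voicing): /k/ is a voiceless obstruent between vowels /a/ and /o/, so it voices to [g]. /f/ is a voiceless obstruent between vowels /o/ and /o/, so it voices to [v]. /ximbakofovo/ → ximbagovovo.

ximbagovovo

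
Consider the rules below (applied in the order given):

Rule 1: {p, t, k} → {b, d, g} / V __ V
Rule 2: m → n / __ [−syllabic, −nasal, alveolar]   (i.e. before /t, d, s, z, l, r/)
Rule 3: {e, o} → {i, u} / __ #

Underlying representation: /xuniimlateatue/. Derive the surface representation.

xuniinladeadui

Rule 1 (intervocalic voicing): /t/ is a voiceless stop between vowels /a/ and /e/, so it voices to [d]. /t/ is a voiceless stop between vowels /a/ and /u/, so it voices to [d]. /xuniimlateatue/ → xuniimladeadue.
Rule 2 (nasal place assimilation): /m/ precedes the alveolar consonant /l/, so it assimilates in place to [n]. /xuniimladeadue/ → xuniinladeadue.
Rule 3 (final vowel raising): /e/ is a mid vowel in word-final position, so it raises to [i]. /xuniinladeadue/ → xuniinladeadui.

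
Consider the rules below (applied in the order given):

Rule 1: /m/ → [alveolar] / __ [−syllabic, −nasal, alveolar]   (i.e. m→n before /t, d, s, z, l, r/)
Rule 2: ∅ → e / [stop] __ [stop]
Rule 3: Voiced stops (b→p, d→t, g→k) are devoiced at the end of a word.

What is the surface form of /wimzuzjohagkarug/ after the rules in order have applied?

Rule 1 (nasal place assimilation): /m/ precedes the alveolar consonant /z/, so it assimilates in place to [n]. /wimzuzjohagkarug/ → winzuzjohagkarug.
Rule 2 (stop-cluster e-epenthesis): /g/ and /k/ form a stop–stop cluster, so [e] is inserted between them. /winzuzjohagkarug/ → winzuzjohagekarug.
Rule 3 (final devoicing): /g/ is a voiced stop in word-final position, so it devoices to [k]. /winzuzjohagekarug/ → winzuzjohagekaruk.

winzuzjohagekaruk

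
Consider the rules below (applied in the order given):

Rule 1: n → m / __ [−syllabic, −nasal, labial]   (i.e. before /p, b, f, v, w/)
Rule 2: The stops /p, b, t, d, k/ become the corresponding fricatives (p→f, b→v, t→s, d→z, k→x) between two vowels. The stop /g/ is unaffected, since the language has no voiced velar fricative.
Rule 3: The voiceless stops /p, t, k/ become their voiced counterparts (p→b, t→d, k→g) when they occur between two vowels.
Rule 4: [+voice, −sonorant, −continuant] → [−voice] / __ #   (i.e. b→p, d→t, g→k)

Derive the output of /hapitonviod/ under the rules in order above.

Rule 1 (nasal place assimilation): /n/ precedes the labial consonant /v/, so it assimilates in place to [m]. /hapitonviod/ → hapitomviod.
Rule 2 (intervocalic spirantization): /p/ is a stop between vowels /a/ and /i/, so it spirantizes to the fricative [f]. /t/ is a stop between vowels /i/ and /o/, so it spirantizes to the fricative [s]. /hapitomviod/ → hafisomviod.
Rule 3 (intervocalic voicing): no segment meets the environment; /hafisomviod/ is unchanged.
Rule 4 (final devoicing): /d/ is a voiced stop in word-final position, so it devoices to [t]. /hafisomviod/ → hafisomviot.

hafisomviot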